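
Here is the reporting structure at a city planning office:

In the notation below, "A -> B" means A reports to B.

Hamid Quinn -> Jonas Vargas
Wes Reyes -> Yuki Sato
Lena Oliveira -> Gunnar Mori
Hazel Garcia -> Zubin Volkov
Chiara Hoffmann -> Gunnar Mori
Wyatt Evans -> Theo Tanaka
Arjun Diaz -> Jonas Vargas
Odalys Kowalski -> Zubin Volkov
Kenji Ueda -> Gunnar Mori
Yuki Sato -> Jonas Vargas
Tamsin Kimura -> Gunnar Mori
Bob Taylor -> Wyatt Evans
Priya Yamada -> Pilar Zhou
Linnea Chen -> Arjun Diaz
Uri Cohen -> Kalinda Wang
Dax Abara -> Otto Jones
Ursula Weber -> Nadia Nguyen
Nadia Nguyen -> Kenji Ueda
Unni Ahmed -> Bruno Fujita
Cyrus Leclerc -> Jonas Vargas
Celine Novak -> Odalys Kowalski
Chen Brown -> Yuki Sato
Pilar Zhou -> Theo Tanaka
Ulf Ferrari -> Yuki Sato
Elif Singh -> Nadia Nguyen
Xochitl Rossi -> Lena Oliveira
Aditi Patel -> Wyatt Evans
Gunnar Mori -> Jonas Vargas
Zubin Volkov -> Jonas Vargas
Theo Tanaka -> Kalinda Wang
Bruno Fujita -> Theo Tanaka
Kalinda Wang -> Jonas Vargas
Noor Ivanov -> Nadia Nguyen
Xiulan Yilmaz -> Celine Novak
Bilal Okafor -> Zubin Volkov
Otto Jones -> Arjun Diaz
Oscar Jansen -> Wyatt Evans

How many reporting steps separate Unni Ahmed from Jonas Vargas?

4

Chain from Unni Ahmed up to Jonas Vargas: Unni Ahmed → Bruno Fujita → Theo Tanaka → Kalinda Wang → Jonas Vargas. That is 4 steps up, so Unni Ahmed is 4 levels below Jonas Vargas.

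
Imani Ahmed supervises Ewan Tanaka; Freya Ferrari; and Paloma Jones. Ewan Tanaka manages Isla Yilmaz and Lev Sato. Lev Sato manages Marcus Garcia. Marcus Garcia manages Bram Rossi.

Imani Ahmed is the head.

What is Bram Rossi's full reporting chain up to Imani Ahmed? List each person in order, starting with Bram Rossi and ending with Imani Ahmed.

Bram Rossi reports to Marcus Garcia. Marcus Garcia reports to Lev Sato. Lev Sato reports to Ewan Tanaka. Ewan Tanaka reports to Imani Ahmed. Imani Ahmed is at the top.

Bram Rossi -> Marcus Garcia -> Lev Sato -> Ewan Tanaka -> Imani Ahmed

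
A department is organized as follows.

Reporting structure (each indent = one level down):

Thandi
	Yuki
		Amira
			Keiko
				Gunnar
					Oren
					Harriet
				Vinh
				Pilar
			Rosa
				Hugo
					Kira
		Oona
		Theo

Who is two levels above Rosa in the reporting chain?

Yuki

Rosa reports to Amira, and Amira reports to Yuki. So Rosa's skip-level manager is Yuki.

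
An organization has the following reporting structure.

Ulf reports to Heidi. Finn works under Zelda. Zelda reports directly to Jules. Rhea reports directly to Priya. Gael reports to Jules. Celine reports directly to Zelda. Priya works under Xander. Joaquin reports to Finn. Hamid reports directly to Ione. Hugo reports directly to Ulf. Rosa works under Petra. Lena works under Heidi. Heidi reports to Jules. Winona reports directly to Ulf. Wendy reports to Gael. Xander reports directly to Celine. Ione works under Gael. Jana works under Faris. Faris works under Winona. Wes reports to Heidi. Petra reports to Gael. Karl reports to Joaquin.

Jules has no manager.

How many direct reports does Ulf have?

2

Ulf directly manages Winona, Hugo. That is 2 direct reports.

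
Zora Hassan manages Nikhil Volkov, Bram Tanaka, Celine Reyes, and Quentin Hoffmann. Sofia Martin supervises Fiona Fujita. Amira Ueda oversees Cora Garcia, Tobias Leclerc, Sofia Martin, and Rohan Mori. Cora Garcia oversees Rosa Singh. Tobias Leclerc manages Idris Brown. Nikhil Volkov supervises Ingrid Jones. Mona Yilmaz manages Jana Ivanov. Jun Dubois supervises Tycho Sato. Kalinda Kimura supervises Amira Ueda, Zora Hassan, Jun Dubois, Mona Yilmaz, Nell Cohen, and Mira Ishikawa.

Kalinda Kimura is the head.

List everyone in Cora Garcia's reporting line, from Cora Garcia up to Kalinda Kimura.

Cora Garcia reports to Amira Ueda. Amira Ueda reports to Kalinda Kimura. Kalinda Kimura is at the top.

Cora Garcia -> Amira Ueda -> Kalinda Kimura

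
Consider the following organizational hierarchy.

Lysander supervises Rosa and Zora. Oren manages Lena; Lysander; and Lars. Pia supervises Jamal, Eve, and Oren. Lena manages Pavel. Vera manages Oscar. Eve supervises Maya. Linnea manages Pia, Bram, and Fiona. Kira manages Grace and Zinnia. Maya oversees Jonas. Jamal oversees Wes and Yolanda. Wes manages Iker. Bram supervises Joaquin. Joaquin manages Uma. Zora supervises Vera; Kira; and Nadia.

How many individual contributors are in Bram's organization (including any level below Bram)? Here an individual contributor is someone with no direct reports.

The only person in Bram's organization with no one reporting to them is Uma. That is 1.

1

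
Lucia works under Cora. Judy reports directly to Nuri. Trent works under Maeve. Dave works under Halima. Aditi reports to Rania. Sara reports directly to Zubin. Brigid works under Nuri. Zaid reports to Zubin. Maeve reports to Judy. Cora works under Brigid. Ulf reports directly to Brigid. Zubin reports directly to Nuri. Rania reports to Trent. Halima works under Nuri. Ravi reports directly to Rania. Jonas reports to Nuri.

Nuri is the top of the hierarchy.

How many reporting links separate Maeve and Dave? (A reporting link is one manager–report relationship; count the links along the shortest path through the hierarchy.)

4

Maeve is 2 levels below Nuri, and Dave is 2 levels below Nuri (their lowest common manager). The shortest path runs up from Maeve to Nuri and back down to Dave: 2 + 2 = 4 links.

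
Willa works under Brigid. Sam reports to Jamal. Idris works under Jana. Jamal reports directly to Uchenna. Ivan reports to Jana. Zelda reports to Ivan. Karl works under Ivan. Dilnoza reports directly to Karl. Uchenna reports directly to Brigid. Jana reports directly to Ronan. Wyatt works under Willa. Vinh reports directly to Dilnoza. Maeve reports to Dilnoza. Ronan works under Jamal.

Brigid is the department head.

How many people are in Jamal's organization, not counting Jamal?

10

Jamal directly manages Sam, Ronan. Sam has no reports. Under Ronan: Jana, Idris, Ivan, Zelda, Karl, Dilnoza, Maeve, Vinh (8). So Jamal's organization is 2 direct reports plus everyone under them: 1 + 9 = 10.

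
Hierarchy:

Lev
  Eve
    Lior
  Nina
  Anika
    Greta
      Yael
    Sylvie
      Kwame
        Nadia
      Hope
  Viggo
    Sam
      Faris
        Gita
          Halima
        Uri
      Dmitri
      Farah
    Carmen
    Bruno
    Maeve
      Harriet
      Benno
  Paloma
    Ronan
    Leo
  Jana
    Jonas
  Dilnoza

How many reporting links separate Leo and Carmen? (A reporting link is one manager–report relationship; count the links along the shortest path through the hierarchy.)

4

Leo is 2 levels below Lev, and Carmen is 2 levels below Lev (their lowest common manager). The shortest path runs up from Leo to Lev and back down to Carmen: 2 + 2 = 4 links.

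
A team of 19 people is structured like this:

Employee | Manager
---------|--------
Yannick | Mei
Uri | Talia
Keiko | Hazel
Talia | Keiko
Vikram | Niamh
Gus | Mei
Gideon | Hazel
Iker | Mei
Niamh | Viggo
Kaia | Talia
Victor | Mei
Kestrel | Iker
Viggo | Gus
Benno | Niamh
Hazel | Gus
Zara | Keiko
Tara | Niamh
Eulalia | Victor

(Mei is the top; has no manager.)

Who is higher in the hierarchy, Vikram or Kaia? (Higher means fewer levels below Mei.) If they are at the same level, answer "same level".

Vikram is 4 levels below Mei; Kaia is 5. Vikram is higher.

Vikram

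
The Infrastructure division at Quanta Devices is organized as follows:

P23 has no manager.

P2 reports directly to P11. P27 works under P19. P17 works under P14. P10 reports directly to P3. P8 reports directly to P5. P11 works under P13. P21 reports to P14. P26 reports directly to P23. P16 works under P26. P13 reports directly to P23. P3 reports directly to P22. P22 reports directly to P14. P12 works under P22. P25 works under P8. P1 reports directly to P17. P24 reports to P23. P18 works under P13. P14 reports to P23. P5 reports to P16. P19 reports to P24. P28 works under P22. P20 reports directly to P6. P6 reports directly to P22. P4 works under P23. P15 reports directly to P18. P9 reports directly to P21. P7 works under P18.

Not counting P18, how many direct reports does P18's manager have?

1

P18 reports to P13. P13's other direct reports are P11 — 1 peer.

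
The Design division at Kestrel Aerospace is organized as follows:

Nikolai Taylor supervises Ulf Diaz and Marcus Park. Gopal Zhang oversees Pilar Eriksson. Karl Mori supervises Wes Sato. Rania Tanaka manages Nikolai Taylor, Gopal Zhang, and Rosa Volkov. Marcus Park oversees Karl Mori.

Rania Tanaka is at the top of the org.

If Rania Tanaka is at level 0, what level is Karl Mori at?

3

Chain from Karl Mori up to Rania Tanaka: Karl Mori → Marcus Park → Nikolai Taylor → Rania Tanaka. That is 3 steps up, so Karl Mori is 3 levels below Rania Tanaka.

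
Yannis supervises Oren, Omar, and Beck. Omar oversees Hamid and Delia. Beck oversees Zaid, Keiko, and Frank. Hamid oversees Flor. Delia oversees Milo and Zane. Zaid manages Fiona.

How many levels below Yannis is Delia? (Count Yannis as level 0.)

2

Chain from Delia up to Yannis: Delia → Omar → Yannis. That is 2 steps up, so Delia is 2 levels below Yannis.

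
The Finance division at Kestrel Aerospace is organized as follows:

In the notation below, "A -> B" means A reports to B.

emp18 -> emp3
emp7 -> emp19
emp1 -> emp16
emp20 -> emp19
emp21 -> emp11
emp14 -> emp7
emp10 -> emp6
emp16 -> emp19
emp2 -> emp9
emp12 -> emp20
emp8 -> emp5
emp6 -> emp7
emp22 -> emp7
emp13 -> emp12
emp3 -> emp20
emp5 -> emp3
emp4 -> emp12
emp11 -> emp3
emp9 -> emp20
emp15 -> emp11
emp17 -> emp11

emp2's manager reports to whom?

emp20

emp2 reports to emp9, and emp9 reports to emp20. So emp2's skip-level manager is emp20.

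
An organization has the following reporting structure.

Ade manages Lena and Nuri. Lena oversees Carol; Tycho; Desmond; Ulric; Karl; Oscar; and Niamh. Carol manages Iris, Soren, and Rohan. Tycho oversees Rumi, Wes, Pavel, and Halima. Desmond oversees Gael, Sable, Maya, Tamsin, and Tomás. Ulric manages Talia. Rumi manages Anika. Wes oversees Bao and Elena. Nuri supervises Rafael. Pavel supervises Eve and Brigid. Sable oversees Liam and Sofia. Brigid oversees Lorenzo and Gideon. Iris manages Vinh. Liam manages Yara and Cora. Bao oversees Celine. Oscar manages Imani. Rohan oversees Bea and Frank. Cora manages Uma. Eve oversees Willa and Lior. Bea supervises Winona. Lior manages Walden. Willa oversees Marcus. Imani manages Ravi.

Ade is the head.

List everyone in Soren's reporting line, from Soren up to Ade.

Soren reports to Carol. Carol reports to Lena. Lena reports to Ade. Ade is at the top.

Soren -> Carol -> Lena -> Ade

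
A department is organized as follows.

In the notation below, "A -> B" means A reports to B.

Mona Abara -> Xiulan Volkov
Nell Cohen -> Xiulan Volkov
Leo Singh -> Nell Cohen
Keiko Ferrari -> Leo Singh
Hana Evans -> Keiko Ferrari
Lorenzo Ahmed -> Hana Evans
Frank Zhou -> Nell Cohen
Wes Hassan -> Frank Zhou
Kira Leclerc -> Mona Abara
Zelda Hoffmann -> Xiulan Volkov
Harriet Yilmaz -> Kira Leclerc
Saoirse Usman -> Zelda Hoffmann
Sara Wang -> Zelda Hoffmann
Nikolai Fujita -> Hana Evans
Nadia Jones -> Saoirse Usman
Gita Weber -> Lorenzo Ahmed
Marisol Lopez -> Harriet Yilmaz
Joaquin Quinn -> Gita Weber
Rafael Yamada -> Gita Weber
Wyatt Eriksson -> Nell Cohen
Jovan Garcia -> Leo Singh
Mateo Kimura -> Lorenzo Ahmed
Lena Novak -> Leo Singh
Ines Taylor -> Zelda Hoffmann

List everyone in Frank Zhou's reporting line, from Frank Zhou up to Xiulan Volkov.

Frank Zhou -> Nell Cohen -> Xiulan Volkov

Frank Zhou reports to Nell Cohen. Nell Cohen reports to Xiulan Volkov. Xiulan Volkov is at the top.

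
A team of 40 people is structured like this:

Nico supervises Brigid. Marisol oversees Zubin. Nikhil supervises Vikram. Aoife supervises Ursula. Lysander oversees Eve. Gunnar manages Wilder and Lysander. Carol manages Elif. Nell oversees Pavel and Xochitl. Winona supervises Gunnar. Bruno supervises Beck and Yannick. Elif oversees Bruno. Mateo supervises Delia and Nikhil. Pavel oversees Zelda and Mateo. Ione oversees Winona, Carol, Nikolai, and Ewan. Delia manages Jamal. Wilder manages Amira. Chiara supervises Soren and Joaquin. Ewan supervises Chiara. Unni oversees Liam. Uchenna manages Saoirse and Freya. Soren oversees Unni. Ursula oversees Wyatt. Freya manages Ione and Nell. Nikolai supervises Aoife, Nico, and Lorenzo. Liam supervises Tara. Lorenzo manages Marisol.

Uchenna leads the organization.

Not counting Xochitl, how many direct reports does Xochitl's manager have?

1

Xochitl reports to Nell. Nell's other direct reports are Pavel — 1 peer.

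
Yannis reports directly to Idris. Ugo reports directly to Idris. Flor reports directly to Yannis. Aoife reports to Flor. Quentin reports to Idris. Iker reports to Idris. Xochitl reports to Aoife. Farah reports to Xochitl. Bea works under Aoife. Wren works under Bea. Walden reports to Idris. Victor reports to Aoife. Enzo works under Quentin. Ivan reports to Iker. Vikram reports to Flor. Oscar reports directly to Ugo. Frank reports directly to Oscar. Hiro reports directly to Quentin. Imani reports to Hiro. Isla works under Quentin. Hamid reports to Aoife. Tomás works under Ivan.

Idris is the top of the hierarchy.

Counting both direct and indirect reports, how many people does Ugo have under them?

2

Ugo directly manages Oscar. Under Oscar: Frank (1). That's 2 in total.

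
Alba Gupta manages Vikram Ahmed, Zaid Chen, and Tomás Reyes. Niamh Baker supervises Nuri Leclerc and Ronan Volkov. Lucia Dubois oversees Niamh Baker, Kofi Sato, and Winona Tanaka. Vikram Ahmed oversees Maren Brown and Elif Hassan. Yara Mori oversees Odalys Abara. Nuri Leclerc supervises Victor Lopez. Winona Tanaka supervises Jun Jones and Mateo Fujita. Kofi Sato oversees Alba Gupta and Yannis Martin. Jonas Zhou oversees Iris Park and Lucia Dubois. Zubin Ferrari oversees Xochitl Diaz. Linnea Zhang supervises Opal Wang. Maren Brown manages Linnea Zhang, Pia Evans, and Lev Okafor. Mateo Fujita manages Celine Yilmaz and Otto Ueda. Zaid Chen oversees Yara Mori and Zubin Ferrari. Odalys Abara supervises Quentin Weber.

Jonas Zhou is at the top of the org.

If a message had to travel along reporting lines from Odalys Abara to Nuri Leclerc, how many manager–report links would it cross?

7

Odalys Abara is 5 levels below Lucia Dubois, and Nuri Leclerc is 2 levels below Lucia Dubois (their lowest common manager). The shortest path runs up from Odalys Abara to Lucia Dubois and back down to Nuri Leclerc: 5 + 2 = 7 links.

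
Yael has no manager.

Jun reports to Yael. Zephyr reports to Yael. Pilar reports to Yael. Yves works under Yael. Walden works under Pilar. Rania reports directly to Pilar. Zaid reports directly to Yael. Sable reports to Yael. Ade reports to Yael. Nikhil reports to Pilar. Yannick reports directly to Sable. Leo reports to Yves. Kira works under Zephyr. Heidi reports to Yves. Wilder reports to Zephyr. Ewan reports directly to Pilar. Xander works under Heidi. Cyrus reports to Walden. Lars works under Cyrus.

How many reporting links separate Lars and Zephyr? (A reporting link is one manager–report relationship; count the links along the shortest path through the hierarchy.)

5

Lars is 4 levels below Yael, and Zephyr is 1 level below Yael (their lowest common manager). The shortest path runs up from Lars to Yael and back down to Zephyr: 4 + 1 = 5 links.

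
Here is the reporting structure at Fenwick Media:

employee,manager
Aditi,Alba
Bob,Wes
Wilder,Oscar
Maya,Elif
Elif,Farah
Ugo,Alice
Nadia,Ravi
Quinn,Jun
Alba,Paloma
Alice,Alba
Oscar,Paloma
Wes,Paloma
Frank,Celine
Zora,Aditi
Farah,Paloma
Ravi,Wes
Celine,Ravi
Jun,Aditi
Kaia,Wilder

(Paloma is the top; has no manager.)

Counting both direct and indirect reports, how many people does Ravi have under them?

Ravi directly manages Celine, Nadia. Under Celine: Frank (1). Nadia has no reports. So Ravi's organization is 2 direct reports plus everyone under them: 2 + 1 = 3.

3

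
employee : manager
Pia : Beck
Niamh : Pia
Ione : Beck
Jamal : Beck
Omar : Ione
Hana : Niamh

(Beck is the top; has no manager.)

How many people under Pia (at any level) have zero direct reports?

1

The only person in Pia's organization with no one reporting to them is Hana. That is 1.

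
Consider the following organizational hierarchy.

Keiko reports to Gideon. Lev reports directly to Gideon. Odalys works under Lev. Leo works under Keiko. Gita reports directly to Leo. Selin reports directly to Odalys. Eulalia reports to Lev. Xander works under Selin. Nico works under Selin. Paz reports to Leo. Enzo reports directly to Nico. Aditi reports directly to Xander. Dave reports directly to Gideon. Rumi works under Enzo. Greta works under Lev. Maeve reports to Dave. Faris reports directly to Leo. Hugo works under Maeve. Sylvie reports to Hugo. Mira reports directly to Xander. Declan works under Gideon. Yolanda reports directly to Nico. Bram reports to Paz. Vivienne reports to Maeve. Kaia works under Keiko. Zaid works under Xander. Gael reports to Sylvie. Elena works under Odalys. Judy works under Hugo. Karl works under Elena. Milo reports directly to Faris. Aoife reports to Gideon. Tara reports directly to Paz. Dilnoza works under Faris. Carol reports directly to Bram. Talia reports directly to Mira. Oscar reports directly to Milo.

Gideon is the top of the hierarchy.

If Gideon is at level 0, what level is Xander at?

4

Chain from Xander up to Gideon: Xander → Selin → Odalys → Lev → Gideon. That is 4 steps up, so Xander is 4 levels below Gideon.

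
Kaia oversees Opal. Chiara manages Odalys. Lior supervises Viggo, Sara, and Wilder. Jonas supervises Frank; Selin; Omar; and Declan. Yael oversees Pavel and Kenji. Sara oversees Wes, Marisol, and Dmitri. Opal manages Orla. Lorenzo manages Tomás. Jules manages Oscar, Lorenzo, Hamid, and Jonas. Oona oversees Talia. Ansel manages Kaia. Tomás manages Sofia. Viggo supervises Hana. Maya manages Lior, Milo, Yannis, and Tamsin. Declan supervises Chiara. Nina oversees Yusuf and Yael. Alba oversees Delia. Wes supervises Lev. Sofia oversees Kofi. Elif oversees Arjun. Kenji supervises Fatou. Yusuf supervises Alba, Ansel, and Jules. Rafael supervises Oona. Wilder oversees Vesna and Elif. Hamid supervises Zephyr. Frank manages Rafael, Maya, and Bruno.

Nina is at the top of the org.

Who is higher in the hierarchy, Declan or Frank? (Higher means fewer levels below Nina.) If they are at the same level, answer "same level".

Both Declan and Frank are 4 levels below Nina.

same level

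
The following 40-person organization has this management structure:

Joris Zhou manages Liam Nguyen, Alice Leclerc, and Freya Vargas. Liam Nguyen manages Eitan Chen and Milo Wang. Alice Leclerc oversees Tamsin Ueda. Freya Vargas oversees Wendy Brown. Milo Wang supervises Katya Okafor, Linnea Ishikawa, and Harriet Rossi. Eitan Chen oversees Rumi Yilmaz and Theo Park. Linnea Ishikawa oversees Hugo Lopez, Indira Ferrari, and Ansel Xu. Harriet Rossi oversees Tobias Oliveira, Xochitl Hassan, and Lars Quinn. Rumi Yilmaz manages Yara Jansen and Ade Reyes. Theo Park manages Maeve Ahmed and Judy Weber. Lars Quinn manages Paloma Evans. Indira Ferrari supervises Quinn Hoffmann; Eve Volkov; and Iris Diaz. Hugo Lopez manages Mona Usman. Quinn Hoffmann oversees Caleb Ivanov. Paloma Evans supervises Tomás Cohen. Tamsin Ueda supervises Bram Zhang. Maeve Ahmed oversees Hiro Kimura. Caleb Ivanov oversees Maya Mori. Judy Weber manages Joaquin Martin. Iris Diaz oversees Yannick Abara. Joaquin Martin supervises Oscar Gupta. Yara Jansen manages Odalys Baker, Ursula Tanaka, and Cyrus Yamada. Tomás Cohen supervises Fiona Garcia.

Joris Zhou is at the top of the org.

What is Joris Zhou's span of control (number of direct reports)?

3

Joris Zhou directly manages Liam Nguyen, Alice Leclerc, Freya Vargas. That is 3 direct reports.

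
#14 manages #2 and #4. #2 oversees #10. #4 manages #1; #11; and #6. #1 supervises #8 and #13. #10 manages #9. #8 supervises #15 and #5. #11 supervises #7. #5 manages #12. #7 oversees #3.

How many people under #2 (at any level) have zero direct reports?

The only person in #2's organization with no one reporting to them is #9. That is 1.

1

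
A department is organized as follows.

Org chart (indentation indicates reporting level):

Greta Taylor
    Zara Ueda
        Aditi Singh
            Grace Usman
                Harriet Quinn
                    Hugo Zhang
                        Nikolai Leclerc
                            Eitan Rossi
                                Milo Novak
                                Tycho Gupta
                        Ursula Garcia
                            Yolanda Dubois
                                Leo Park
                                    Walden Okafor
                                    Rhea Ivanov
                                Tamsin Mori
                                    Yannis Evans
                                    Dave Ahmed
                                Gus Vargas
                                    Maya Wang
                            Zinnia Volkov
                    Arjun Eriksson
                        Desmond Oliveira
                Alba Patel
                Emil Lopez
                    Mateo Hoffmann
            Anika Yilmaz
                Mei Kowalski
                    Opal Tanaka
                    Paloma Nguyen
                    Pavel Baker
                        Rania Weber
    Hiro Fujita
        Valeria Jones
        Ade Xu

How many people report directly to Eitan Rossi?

Eitan Rossi directly manages Milo Novak, Tycho Gupta. That is 2 direct reports.

2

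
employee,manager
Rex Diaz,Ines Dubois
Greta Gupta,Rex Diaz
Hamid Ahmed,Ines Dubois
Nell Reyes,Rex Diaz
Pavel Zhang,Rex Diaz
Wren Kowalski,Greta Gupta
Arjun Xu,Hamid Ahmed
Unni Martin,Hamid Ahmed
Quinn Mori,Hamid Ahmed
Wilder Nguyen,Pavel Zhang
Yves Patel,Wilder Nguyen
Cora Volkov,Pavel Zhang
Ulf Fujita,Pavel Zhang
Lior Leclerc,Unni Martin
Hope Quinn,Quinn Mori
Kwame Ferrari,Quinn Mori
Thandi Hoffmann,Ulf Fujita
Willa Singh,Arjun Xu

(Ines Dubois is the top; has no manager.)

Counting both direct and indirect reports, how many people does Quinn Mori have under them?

2

Quinn Mori directly manages Hope Quinn, Kwame Ferrari. Hope Quinn has no reports. Kwame Ferrari has no reports. So Quinn Mori's organization is 2 direct reports plus everyone under them: 1 + 1 = 2.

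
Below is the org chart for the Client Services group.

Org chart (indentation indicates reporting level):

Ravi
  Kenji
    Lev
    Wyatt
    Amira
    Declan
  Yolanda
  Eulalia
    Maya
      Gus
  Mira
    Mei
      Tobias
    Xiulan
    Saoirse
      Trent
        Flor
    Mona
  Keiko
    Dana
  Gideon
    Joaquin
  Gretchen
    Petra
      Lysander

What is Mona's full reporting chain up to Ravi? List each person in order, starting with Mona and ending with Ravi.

Mona reports to Mira. Mira reports to Ravi. Ravi is at the top.

Mona -> Mira -> Ravi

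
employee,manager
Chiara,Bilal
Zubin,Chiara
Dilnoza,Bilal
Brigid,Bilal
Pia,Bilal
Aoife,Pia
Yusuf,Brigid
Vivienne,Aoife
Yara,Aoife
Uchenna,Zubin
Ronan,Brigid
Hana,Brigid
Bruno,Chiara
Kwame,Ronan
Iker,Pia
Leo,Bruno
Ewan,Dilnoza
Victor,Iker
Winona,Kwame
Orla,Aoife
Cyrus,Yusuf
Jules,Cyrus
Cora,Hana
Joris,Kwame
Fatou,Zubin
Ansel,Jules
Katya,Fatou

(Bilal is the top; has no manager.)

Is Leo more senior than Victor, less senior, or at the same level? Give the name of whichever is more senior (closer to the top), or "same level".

Both Leo and Victor are 3 levels below Bilal.

same level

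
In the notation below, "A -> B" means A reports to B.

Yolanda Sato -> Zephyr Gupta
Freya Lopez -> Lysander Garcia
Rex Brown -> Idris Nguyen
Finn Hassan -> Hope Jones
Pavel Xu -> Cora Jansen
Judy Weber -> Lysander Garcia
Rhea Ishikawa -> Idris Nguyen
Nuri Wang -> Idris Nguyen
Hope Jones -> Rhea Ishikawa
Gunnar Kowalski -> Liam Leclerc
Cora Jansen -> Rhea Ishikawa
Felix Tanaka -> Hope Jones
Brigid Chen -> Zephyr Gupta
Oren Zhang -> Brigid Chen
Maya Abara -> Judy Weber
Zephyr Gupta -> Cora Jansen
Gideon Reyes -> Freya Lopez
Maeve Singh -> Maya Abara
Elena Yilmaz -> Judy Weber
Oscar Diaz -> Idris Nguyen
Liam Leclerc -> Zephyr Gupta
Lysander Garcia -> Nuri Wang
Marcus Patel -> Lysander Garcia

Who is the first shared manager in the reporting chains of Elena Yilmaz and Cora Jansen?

Idris Nguyen

Elena Yilmaz's chain of managers is Judy Weber, Lysander Garcia, Nuri Wang, Idris Nguyen. Cora Jansen's chain of managers is Rhea Ishikawa, Idris Nguyen. The first manager that appears in both chains is Idris Nguyen.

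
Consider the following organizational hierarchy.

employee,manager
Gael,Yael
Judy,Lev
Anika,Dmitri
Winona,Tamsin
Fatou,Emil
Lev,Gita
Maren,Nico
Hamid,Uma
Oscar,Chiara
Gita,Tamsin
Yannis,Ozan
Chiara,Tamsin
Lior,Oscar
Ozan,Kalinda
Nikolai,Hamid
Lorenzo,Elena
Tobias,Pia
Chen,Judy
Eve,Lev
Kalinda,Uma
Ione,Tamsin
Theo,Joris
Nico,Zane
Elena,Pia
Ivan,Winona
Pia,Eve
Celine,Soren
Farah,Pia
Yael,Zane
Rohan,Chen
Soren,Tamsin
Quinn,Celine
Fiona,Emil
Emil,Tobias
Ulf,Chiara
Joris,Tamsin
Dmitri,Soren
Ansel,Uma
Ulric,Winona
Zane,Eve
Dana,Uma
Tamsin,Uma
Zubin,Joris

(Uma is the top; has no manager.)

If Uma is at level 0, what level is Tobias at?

6

Chain from Tobias up to Uma: Tobias → Pia → Eve → Lev → Gita → Tamsin → Uma. That is 6 steps up, so Tobias is 6 levels below Uma.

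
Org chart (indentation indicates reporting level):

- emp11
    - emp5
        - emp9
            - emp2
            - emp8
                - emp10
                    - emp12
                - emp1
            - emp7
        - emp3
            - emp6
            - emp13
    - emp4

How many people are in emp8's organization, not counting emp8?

emp8 directly manages emp10, emp1. Under emp10: emp12 (1). emp1 has no reports. So emp8's organization is 2 direct reports plus everyone under them: 2 + 1 = 3.

3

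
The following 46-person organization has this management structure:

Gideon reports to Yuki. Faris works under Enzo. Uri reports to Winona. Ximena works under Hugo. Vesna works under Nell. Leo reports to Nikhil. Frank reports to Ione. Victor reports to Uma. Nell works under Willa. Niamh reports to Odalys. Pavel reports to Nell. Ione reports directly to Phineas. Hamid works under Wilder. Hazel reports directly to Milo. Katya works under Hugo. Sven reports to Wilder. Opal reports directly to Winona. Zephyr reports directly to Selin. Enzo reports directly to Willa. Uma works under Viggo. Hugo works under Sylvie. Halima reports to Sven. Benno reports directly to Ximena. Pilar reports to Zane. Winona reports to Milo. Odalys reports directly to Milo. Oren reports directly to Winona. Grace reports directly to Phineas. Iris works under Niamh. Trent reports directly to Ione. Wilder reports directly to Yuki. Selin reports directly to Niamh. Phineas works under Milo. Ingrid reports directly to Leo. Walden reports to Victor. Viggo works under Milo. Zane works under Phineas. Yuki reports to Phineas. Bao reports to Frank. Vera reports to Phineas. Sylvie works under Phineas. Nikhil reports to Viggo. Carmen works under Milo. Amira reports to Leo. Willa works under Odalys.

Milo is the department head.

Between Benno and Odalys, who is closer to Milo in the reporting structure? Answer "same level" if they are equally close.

Odalys

Benno is 5 levels below Milo; Odalys is 1. Odalys is higher.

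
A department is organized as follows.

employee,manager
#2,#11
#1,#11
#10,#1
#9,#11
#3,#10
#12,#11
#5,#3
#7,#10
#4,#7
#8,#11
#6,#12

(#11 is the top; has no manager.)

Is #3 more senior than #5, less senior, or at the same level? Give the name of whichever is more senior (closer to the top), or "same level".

#3

#3 is 3 levels below #11; #5 is 4. #3 is higher.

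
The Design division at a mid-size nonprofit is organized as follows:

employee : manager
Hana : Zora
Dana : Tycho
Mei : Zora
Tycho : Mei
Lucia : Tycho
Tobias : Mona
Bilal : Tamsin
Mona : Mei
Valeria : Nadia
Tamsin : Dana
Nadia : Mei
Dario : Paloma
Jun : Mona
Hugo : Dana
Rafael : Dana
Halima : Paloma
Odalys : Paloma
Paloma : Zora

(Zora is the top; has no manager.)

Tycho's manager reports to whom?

Zora

Tycho reports to Mei, and Mei reports to Zora. So Tycho's skip-level manager is Zora.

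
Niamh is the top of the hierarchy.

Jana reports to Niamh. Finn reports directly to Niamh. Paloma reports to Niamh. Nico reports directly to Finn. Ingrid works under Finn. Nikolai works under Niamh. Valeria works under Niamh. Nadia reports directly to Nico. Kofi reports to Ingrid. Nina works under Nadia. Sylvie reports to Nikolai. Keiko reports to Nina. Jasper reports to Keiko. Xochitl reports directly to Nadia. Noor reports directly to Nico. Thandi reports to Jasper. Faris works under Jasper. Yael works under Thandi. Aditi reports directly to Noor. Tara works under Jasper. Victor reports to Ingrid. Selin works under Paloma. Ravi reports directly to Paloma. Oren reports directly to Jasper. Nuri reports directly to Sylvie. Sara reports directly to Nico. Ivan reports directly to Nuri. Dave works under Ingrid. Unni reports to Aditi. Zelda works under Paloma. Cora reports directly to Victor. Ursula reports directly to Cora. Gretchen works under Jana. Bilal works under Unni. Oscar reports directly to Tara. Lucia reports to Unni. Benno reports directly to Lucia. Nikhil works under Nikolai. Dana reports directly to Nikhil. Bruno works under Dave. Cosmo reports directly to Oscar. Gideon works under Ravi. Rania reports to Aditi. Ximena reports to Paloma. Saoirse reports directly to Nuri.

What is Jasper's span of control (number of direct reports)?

4

Jasper directly manages Thandi, Faris, Tara, Oren. That is 4 direct reports.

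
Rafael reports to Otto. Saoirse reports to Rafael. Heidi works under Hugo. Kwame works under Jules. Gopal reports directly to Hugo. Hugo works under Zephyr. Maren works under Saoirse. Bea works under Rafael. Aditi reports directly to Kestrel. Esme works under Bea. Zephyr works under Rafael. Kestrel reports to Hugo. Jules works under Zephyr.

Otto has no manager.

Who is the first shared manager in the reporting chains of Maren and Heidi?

Maren's chain of managers is Saoirse, Rafael, Otto. Heidi's chain of managers is Hugo, Zephyr, Rafael, Otto. The first manager that appears in both chains is Rafael.

Rafael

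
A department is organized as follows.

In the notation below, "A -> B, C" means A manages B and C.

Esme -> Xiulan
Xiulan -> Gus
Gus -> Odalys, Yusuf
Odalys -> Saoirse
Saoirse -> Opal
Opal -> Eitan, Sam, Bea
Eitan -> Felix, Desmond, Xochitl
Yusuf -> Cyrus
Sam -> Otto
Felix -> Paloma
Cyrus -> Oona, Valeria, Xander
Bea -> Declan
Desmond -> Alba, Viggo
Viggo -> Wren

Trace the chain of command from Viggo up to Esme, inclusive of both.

Viggo reports to Desmond. Desmond reports to Eitan. Eitan reports to Opal. Opal reports to Saoirse. Saoirse reports to Odalys. Odalys reports to Gus. Gus reports to Xiulan. Xiulan reports to Esme. Esme is at the top.

Viggo -> Desmond -> Eitan -> Opal -> Saoirse -> Odalys -> Gus -> Xiulan -> Esme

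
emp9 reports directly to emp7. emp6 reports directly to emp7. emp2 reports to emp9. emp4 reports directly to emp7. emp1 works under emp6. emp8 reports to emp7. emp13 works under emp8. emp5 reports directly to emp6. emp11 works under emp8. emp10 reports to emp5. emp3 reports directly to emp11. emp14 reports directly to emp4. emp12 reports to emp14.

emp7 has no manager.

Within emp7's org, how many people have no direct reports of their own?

6

The people in emp7's organization with no one reporting to them are emp3, emp13, emp12, emp10, emp1, emp2. That is 6.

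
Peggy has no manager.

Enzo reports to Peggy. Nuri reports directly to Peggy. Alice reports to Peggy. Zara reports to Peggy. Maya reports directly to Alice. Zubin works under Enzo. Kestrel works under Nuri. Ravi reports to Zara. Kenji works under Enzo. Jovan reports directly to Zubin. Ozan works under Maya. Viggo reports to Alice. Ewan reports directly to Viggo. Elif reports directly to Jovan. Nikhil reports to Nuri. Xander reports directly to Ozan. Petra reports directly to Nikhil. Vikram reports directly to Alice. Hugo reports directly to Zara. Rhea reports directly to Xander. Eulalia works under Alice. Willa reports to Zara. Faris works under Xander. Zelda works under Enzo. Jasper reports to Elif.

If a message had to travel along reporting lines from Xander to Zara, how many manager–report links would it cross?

5

Xander is 4 levels below Peggy, and Zara is 1 level below Peggy (their lowest common manager). The shortest path runs up from Xander to Peggy and back down to Zara: 4 + 1 = 5 links.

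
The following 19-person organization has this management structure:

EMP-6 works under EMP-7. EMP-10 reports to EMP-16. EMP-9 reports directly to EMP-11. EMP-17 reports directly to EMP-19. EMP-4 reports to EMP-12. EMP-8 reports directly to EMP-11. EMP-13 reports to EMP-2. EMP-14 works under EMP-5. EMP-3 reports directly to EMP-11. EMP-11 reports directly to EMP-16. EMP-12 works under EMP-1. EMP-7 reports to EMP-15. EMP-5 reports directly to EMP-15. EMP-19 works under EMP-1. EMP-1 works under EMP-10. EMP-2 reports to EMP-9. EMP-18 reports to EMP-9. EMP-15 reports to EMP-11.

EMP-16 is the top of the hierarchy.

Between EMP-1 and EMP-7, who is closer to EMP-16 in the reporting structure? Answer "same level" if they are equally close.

EMP-1 is 2 levels below EMP-16; EMP-7 is 3. EMP-1 is higher.

EMP-1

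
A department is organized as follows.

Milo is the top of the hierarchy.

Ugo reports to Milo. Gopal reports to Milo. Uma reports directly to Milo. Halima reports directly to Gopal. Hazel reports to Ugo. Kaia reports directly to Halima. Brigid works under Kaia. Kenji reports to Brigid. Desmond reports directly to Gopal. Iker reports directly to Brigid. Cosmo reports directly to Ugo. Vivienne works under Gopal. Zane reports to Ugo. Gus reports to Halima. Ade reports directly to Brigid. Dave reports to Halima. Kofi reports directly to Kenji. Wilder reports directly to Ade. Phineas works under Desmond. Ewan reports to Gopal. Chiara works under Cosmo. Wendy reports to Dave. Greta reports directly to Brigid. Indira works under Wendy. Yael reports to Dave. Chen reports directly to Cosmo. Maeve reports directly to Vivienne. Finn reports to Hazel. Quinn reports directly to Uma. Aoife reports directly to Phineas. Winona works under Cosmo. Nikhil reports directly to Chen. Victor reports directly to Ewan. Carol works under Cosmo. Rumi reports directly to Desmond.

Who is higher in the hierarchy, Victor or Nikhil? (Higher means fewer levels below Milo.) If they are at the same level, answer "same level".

Victor is 3 levels below Milo; Nikhil is 4. Victor is higher.

Victor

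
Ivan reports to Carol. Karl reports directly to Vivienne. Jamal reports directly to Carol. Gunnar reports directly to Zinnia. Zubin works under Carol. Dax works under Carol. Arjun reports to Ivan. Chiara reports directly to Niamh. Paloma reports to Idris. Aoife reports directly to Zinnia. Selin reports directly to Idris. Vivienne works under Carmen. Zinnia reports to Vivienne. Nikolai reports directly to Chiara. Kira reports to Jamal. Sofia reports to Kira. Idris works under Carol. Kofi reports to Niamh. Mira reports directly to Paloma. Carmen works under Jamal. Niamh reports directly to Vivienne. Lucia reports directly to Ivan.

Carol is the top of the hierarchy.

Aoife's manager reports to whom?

Aoife reports to Zinnia, and Zinnia reports to Vivienne. So Aoife's skip-level manager is Vivienne.

Vivienne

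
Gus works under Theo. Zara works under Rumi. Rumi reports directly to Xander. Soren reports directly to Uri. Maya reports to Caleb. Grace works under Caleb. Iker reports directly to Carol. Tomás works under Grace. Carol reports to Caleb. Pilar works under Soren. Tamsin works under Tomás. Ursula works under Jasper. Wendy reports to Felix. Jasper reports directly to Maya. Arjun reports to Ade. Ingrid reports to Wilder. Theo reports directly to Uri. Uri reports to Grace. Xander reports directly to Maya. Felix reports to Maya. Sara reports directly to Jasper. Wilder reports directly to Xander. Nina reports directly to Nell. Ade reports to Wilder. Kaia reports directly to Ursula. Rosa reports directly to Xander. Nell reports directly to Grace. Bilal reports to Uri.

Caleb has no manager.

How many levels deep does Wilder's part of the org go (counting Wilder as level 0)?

The longest chain under Wilder runs Wilder → Ade → Arjun, which is 2 levels below Wilder.

2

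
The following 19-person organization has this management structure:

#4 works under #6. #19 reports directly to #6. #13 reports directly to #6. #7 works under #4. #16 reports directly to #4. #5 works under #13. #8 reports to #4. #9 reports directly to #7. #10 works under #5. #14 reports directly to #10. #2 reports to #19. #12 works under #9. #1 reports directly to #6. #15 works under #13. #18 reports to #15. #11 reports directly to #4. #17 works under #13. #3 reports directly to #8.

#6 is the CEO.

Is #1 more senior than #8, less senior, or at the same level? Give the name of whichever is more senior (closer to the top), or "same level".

#1 is 1 level below #6; #8 is 2. #1 is higher.

#1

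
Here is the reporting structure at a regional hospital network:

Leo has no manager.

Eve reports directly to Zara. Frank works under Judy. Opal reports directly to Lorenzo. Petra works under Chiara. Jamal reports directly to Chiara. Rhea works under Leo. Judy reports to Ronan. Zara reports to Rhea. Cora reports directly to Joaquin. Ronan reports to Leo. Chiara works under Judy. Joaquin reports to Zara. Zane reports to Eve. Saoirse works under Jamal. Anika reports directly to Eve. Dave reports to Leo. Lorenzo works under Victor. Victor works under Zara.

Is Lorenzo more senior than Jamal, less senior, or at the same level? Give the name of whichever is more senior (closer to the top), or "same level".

Both Lorenzo and Jamal are 4 levels below Leo.

same level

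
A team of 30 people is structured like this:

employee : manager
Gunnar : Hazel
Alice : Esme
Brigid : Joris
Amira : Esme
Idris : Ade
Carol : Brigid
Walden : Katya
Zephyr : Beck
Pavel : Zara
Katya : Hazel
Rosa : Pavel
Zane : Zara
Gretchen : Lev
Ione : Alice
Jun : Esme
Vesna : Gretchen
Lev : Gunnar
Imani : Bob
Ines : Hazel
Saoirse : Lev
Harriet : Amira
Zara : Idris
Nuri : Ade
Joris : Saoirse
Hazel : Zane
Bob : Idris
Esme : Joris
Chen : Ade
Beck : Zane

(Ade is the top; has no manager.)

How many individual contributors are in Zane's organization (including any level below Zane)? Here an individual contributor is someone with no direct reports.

The people in Zane's organization with no one reporting to them are Zephyr, Ines, Walden, Vesna, Carol, Harriet, Jun, Ione. That is 8.

8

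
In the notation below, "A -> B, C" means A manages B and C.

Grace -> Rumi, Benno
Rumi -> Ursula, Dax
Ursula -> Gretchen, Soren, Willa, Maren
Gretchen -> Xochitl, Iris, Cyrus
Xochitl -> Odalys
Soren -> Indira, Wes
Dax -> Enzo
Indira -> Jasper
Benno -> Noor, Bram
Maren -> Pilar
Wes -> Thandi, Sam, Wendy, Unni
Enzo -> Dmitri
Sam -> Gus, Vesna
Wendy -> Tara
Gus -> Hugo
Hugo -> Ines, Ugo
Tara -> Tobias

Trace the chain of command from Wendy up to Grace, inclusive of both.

Wendy reports to Wes. Wes reports to Soren. Soren reports to Ursula. Ursula reports to Rumi. Rumi reports to Grace. Grace is at the top.

Wendy -> Wes -> Soren -> Ursula -> Rumi -> Grace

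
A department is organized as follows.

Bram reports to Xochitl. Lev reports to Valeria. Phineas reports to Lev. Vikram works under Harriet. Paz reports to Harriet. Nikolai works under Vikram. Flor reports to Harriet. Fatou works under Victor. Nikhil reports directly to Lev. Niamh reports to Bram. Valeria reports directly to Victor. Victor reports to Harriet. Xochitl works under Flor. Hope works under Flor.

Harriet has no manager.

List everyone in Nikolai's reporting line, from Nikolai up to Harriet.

Nikolai reports to Vikram. Vikram reports to Harriet. Harriet is at the top.

Nikolai -> Vikram -> Harriet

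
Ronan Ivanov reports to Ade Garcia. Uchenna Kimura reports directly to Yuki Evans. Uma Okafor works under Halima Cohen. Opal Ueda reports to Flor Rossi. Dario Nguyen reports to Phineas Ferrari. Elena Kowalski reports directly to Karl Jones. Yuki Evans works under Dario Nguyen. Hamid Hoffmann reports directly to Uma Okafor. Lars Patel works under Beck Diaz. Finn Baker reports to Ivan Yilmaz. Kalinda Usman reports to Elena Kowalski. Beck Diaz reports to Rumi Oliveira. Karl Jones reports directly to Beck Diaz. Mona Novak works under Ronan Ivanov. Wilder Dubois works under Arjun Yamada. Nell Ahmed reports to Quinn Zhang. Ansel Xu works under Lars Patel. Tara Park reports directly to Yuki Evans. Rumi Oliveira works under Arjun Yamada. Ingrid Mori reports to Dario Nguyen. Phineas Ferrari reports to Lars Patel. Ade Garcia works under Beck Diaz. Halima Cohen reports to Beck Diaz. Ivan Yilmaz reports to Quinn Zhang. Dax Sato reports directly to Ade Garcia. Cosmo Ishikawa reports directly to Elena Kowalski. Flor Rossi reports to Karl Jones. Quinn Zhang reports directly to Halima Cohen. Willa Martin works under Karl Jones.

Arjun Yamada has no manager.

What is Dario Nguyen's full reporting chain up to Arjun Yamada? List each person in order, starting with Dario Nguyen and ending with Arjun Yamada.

Dario Nguyen -> Phineas Ferrari -> Lars Patel -> Beck Diaz -> Rumi Oliveira -> Arjun Yamada

Dario Nguyen reports to Phineas Ferrari. Phineas Ferrari reports to Lars Patel. Lars Patel reports to Beck Diaz. Beck Diaz reports to Rumi Oliveira. Rumi Oliveira reports to Arjun Yamada. Arjun Yamada is at the top.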